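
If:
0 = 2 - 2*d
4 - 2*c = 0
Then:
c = 2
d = 1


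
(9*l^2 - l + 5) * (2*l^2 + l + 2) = 18*l^4 + 7*l^3 + 27*l^2 + 3*l + 10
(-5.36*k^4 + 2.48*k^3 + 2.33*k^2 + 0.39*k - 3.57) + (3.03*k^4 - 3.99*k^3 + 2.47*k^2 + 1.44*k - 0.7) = -2.33*k^4 - 1.51*k^3 + 4.8*k^2 + 1.83*k - 4.27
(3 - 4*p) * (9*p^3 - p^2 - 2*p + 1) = -36*p^4 + 31*p^3 + 5*p^2 - 10*p + 3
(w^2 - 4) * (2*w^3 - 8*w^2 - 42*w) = 2*w^5 - 8*w^4 - 50*w^3 + 32*w^2 + 168*w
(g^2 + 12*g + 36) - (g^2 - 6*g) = 18*g + 36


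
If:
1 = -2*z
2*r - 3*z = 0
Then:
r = -3/4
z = -1/2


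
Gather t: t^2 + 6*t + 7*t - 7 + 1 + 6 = t^2 + 13*t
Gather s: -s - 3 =-s - 3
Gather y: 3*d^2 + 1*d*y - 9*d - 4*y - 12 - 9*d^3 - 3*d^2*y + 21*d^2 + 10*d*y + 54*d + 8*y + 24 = -9*d^3 + 24*d^2 + 45*d + y*(-3*d^2 + 11*d + 4) + 12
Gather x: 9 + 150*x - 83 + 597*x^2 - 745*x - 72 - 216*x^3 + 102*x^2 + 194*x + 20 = -216*x^3 + 699*x^2 - 401*x - 126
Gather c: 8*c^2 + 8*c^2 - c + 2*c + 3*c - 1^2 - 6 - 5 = 16*c^2 + 4*c - 12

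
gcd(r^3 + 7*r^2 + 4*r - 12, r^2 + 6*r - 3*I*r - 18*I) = r + 6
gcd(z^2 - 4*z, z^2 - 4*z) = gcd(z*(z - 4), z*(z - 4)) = z^2 - 4*z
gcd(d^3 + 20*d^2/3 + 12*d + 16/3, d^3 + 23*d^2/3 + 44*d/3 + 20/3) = d^2 + 8*d/3 + 4/3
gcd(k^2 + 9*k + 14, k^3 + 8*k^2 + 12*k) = k + 2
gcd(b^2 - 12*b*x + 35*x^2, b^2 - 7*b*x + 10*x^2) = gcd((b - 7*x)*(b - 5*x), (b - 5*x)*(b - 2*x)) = -b + 5*x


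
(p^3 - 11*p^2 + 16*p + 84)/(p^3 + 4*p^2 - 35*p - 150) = (p^2 - 5*p - 14)/(p^2 + 10*p + 25)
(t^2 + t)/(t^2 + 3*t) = (t + 1)/(t + 3)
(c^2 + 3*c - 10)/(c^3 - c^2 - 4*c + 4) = (c + 5)/(c^2 + c - 2)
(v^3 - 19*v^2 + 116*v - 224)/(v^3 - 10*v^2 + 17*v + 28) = (v - 8)/(v + 1)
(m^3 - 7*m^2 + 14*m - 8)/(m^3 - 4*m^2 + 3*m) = (m^2 - 6*m + 8)/(m*(m - 3))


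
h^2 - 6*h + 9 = (h - 3)^2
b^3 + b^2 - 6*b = b*(b - 2)*(b + 3)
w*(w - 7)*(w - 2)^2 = w^4 - 11*w^3 + 32*w^2 - 28*w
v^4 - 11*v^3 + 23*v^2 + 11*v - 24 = (v - 8)*(v - 3)*(v - 1)*(v + 1)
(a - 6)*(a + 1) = a^2 - 5*a - 6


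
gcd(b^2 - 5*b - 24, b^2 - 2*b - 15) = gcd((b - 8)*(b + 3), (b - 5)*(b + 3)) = b + 3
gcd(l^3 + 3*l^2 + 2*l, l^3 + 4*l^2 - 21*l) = l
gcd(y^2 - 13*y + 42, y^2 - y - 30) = y - 6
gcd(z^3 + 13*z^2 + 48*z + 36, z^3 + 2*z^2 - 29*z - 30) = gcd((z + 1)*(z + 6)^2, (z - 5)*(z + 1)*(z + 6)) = z^2 + 7*z + 6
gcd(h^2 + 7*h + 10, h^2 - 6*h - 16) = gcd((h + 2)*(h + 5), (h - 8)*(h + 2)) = h + 2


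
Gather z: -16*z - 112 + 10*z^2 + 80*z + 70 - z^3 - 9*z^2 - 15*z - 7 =-z^3 + z^2 + 49*z - 49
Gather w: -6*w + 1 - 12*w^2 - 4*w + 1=-12*w^2 - 10*w + 2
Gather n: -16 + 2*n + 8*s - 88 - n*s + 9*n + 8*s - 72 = n*(11 - s) + 16*s - 176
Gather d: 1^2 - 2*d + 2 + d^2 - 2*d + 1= d^2 - 4*d + 4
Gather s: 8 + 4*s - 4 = 4*s + 4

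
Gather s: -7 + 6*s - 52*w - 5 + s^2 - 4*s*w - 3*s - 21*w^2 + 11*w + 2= s^2 + s*(3 - 4*w) - 21*w^2 - 41*w - 10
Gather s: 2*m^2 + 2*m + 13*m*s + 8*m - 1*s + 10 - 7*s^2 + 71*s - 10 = 2*m^2 + 10*m - 7*s^2 + s*(13*m + 70)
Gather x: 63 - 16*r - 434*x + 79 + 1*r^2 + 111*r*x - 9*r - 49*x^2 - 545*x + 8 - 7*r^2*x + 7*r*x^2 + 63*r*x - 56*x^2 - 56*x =r^2 - 25*r + x^2*(7*r - 105) + x*(-7*r^2 + 174*r - 1035) + 150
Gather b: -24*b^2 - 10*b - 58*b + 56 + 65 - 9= -24*b^2 - 68*b + 112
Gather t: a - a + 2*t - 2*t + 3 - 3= 0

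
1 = 1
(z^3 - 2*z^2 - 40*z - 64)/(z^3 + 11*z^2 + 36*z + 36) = (z^2 - 4*z - 32)/(z^2 + 9*z + 18)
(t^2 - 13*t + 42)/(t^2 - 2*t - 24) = (t - 7)/(t + 4)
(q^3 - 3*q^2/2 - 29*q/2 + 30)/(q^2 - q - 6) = (q^2 + 3*q/2 - 10)/(q + 2)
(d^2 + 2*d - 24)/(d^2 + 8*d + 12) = (d - 4)/(d + 2)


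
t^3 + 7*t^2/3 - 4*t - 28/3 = (t - 2)*(t + 2)*(t + 7/3)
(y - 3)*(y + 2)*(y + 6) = y^3 + 5*y^2 - 12*y - 36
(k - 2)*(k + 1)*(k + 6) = k^3 + 5*k^2 - 8*k - 12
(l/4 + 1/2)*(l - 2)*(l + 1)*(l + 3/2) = l^4/4 + 5*l^3/8 - 5*l^2/8 - 5*l/2 - 3/2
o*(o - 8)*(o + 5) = o^3 - 3*o^2 - 40*o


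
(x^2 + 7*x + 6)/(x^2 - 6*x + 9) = (x^2 + 7*x + 6)/(x^2 - 6*x + 9)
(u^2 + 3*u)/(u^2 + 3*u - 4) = u*(u + 3)/(u^2 + 3*u - 4)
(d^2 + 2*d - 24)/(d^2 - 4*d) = (d + 6)/d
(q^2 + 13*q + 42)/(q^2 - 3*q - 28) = (q^2 + 13*q + 42)/(q^2 - 3*q - 28)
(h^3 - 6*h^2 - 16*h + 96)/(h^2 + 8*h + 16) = (h^2 - 10*h + 24)/(h + 4)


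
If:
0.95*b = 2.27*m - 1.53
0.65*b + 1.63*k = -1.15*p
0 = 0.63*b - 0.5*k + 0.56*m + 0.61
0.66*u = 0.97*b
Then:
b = 0.680412371134021*u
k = 1.17624415277715*u + 1.97488986784141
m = 0.284754076025251*u + 0.674008810572687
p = -2.05177913935988*u - 2.79919172572304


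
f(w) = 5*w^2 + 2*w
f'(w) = 10*w + 2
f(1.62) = 16.36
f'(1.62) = 18.20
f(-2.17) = 19.20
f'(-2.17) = -19.70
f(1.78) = 19.40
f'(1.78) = 19.80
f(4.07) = 90.96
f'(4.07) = 42.70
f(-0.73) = 1.20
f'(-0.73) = -5.30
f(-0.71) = 1.10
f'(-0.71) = -5.10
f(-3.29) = 47.54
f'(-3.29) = -30.90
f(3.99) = 87.58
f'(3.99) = 41.90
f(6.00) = 192.00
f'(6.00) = 62.00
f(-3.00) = 39.00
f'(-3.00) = -28.00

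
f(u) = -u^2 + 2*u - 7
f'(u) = 2 - 2*u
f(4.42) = -17.70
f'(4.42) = -6.84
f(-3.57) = -26.88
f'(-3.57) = 9.14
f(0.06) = -6.88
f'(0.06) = 1.88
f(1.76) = -6.58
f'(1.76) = -1.52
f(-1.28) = -11.20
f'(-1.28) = 4.56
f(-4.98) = -41.76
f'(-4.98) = 11.96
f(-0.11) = -7.23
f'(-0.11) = 2.22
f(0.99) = -6.00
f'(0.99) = 0.02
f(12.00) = -127.00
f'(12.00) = -22.00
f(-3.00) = -22.00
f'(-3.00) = 8.00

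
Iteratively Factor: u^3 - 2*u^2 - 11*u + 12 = (u - 4)*(u^2 + 2*u - 3) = (u - 4)*(u - 1)*(u + 3)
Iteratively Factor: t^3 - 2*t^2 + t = (t - 1)*(t^2 - t) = (t - 1)^2*(t)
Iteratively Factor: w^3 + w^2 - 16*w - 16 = (w + 1)*(w^2 - 16) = (w + 1)*(w + 4)*(w - 4)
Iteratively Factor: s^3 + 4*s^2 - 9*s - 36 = (s + 3)*(s^2 + s - 12) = (s + 3)*(s + 4)*(s - 3)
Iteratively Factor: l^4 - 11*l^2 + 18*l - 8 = (l + 4)*(l^3 - 4*l^2 + 5*l - 2) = (l - 1)*(l + 4)*(l^2 - 3*l + 2) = (l - 1)^2*(l + 4)*(l - 2)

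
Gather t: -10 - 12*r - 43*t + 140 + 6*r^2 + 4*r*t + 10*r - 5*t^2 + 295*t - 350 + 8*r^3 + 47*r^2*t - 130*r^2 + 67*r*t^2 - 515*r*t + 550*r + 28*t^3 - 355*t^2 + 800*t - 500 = 8*r^3 - 124*r^2 + 548*r + 28*t^3 + t^2*(67*r - 360) + t*(47*r^2 - 511*r + 1052) - 720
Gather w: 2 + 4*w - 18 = 4*w - 16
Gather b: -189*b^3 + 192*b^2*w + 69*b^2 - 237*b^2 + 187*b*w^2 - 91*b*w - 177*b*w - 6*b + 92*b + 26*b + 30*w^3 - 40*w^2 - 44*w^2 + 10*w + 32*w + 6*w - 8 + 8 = -189*b^3 + b^2*(192*w - 168) + b*(187*w^2 - 268*w + 112) + 30*w^3 - 84*w^2 + 48*w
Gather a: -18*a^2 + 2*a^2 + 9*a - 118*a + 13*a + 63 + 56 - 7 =-16*a^2 - 96*a + 112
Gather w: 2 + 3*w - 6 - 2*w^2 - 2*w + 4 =-2*w^2 + w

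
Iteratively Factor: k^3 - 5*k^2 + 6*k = (k)*(k^2 - 5*k + 6) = k*(k - 2)*(k - 3)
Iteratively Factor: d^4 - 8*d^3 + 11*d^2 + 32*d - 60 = (d - 2)*(d^3 - 6*d^2 - d + 30) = (d - 3)*(d - 2)*(d^2 - 3*d - 10) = (d - 5)*(d - 3)*(d - 2)*(d + 2)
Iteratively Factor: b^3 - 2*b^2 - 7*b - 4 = (b + 1)*(b^2 - 3*b - 4) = (b + 1)^2*(b - 4)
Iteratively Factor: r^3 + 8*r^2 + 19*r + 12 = (r + 4)*(r^2 + 4*r + 3) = (r + 3)*(r + 4)*(r + 1)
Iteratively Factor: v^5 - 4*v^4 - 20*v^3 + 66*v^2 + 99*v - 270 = (v - 3)*(v^4 - v^3 - 23*v^2 - 3*v + 90) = (v - 3)*(v - 2)*(v^3 + v^2 - 21*v - 45) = (v - 5)*(v - 3)*(v - 2)*(v^2 + 6*v + 9) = (v - 5)*(v - 3)*(v - 2)*(v + 3)*(v + 3)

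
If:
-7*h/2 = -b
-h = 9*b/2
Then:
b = 0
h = 0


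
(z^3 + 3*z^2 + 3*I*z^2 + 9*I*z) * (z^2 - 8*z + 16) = z^5 - 5*z^4 + 3*I*z^4 - 8*z^3 - 15*I*z^3 + 48*z^2 - 24*I*z^2 + 144*I*z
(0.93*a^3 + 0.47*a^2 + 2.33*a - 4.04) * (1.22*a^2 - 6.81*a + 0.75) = 1.1346*a^5 - 5.7599*a^4 + 0.3394*a^3 - 20.4436*a^2 + 29.2599*a - 3.03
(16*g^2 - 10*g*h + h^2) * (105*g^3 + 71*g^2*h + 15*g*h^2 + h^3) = 1680*g^5 + 86*g^4*h - 365*g^3*h^2 - 63*g^2*h^3 + 5*g*h^4 + h^5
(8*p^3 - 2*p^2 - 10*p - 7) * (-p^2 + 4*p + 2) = -8*p^5 + 34*p^4 + 18*p^3 - 37*p^2 - 48*p - 14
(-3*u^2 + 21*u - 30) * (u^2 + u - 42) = -3*u^4 + 18*u^3 + 117*u^2 - 912*u + 1260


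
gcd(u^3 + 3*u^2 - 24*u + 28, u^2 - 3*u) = 1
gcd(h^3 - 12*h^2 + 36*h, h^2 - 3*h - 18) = h - 6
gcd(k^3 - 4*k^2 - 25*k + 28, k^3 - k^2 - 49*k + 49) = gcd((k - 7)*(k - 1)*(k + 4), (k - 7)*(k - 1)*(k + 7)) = k^2 - 8*k + 7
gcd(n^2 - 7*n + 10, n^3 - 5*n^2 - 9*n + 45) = n - 5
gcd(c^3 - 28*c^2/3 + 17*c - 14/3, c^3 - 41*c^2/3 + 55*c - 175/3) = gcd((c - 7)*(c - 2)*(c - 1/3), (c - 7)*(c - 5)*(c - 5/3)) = c - 7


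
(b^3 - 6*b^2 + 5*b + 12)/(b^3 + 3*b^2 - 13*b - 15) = (b - 4)/(b + 5)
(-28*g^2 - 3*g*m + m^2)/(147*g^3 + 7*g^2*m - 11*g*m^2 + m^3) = (-4*g - m)/(21*g^2 + 4*g*m - m^2)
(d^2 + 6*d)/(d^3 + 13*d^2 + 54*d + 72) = d/(d^2 + 7*d + 12)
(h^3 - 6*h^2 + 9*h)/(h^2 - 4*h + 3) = h*(h - 3)/(h - 1)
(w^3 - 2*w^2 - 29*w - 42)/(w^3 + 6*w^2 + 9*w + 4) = (w^3 - 2*w^2 - 29*w - 42)/(w^3 + 6*w^2 + 9*w + 4)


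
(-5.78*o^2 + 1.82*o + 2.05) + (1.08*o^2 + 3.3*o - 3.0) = -4.7*o^2 + 5.12*o - 0.95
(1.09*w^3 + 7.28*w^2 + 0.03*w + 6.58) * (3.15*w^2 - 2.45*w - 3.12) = 3.4335*w^5 + 20.2615*w^4 - 21.1423*w^3 - 2.0601*w^2 - 16.2146*w - 20.5296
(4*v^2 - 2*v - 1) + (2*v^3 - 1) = 2*v^3 + 4*v^2 - 2*v - 2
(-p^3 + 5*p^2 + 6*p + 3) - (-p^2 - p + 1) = -p^3 + 6*p^2 + 7*p + 2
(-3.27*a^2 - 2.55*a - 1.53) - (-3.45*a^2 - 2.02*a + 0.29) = 0.18*a^2 - 0.53*a - 1.82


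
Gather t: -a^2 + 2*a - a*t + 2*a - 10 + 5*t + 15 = -a^2 + 4*a + t*(5 - a) + 5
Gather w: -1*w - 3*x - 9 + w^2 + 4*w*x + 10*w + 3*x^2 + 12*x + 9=w^2 + w*(4*x + 9) + 3*x^2 + 9*x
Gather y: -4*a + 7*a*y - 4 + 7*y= -4*a + y*(7*a + 7) - 4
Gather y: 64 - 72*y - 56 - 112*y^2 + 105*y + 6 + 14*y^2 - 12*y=-98*y^2 + 21*y + 14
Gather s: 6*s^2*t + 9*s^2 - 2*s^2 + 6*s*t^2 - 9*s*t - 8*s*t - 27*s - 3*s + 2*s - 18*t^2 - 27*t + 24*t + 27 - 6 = s^2*(6*t + 7) + s*(6*t^2 - 17*t - 28) - 18*t^2 - 3*t + 21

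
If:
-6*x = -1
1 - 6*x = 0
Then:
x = 1/6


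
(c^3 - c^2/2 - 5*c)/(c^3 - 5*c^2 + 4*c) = (c^2 - c/2 - 5)/(c^2 - 5*c + 4)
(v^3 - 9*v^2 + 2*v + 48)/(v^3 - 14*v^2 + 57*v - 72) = (v + 2)/(v - 3)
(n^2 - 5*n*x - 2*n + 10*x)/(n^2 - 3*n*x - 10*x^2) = (n - 2)/(n + 2*x)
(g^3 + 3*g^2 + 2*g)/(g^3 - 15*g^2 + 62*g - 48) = g*(g^2 + 3*g + 2)/(g^3 - 15*g^2 + 62*g - 48)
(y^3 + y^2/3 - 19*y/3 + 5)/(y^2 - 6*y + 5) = (y^2 + 4*y/3 - 5)/(y - 5)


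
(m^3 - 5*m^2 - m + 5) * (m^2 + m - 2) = m^5 - 4*m^4 - 8*m^3 + 14*m^2 + 7*m - 10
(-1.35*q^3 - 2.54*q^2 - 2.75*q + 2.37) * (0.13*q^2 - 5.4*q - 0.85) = -0.1755*q^5 + 6.9598*q^4 + 14.506*q^3 + 17.3171*q^2 - 10.4605*q - 2.0145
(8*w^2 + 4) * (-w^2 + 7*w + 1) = -8*w^4 + 56*w^3 + 4*w^2 + 28*w + 4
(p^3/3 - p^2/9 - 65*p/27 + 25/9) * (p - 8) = p^4/3 - 25*p^3/9 - 41*p^2/27 + 595*p/27 - 200/9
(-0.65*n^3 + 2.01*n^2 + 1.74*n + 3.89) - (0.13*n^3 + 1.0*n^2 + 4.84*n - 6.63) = -0.78*n^3 + 1.01*n^2 - 3.1*n + 10.52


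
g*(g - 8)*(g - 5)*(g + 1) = g^4 - 12*g^3 + 27*g^2 + 40*g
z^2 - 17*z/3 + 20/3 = (z - 4)*(z - 5/3)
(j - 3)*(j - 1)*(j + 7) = j^3 + 3*j^2 - 25*j + 21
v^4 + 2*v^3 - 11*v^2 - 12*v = v*(v - 3)*(v + 1)*(v + 4)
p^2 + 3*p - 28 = (p - 4)*(p + 7)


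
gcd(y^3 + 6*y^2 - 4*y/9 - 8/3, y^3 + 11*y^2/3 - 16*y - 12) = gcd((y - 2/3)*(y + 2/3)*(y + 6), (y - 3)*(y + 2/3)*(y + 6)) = y^2 + 20*y/3 + 4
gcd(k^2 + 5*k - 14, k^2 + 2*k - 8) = k - 2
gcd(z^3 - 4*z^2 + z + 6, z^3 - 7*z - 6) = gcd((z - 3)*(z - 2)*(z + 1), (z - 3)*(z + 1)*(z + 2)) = z^2 - 2*z - 3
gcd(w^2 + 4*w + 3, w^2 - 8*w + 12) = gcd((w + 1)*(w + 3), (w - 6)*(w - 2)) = 1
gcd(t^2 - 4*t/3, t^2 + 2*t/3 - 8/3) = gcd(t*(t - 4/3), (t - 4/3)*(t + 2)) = t - 4/3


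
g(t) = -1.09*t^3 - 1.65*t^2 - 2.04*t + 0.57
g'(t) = -3.27*t^2 - 3.3*t - 2.04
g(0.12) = 0.30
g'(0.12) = -2.48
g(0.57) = -1.33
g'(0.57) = -4.98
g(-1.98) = 6.60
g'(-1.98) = -8.33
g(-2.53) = 12.82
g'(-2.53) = -14.62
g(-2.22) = 8.89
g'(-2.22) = -10.83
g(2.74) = -39.83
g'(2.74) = -35.63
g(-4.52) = 76.74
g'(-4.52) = -53.93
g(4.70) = -158.63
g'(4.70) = -89.78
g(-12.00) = 1670.97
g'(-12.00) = -433.32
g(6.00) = -306.51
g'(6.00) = -139.56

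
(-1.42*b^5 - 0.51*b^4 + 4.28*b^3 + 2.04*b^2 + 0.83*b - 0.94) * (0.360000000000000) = -0.5112*b^5 - 0.1836*b^4 + 1.5408*b^3 + 0.7344*b^2 + 0.2988*b - 0.3384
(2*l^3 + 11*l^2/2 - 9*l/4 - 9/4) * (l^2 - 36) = 2*l^5 + 11*l^4/2 - 297*l^3/4 - 801*l^2/4 + 81*l + 81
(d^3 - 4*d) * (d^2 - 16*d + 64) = d^5 - 16*d^4 + 60*d^3 + 64*d^2 - 256*d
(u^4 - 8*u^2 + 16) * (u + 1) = u^5 + u^4 - 8*u^3 - 8*u^2 + 16*u + 16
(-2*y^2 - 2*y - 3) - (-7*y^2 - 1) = 5*y^2 - 2*y - 2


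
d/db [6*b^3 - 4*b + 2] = 18*b^2 - 4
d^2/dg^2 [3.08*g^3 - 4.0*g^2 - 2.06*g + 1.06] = 18.48*g - 8.0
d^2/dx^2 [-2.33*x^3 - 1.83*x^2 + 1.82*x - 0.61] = -13.98*x - 3.66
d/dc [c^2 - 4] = 2*c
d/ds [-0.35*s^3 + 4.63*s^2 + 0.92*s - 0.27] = -1.05*s^2 + 9.26*s + 0.92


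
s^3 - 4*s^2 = s^2*(s - 4)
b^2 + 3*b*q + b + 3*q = (b + 1)*(b + 3*q)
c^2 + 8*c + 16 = (c + 4)^2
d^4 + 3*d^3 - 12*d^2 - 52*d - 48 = (d - 4)*(d + 2)^2*(d + 3)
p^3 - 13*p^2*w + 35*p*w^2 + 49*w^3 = (p - 7*w)^2*(p + w)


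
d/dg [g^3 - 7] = 3*g^2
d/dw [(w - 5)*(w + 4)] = 2*w - 1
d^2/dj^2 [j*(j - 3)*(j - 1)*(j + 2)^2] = 20*j^3 - 54*j - 8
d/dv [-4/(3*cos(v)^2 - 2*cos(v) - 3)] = 8*(1 - 3*cos(v))*sin(v)/(3*sin(v)^2 + 2*cos(v))^2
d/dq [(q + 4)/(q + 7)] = 3/(q + 7)^2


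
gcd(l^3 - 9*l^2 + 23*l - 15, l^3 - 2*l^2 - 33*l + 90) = l^2 - 8*l + 15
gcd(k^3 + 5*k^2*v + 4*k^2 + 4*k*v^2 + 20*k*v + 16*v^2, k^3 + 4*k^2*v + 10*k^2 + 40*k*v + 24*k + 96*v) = k^2 + 4*k*v + 4*k + 16*v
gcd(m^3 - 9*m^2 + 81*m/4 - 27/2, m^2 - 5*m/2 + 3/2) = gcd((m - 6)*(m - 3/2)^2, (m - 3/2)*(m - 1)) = m - 3/2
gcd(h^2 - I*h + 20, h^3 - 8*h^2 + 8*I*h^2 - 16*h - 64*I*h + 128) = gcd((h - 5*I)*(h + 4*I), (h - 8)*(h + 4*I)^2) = h + 4*I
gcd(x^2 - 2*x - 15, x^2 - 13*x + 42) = 1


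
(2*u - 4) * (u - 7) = 2*u^2 - 18*u + 28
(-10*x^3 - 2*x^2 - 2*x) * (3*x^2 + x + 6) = -30*x^5 - 16*x^4 - 68*x^3 - 14*x^2 - 12*x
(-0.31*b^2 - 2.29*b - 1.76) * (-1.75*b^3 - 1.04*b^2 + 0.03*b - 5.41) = 0.5425*b^5 + 4.3299*b^4 + 5.4523*b^3 + 3.4388*b^2 + 12.3361*b + 9.5216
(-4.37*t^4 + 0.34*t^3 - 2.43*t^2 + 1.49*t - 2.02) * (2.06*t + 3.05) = -9.0022*t^5 - 12.6281*t^4 - 3.9688*t^3 - 4.3421*t^2 + 0.383299999999999*t - 6.161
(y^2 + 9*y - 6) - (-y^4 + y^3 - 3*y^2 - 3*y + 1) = y^4 - y^3 + 4*y^2 + 12*y - 7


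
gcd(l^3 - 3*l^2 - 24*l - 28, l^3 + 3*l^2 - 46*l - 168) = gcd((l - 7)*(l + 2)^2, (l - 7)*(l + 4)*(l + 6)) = l - 7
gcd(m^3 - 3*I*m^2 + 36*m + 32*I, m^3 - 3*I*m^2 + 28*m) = m + 4*I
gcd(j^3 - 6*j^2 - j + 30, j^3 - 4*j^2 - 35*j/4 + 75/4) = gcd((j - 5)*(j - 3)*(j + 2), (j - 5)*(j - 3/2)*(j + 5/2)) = j - 5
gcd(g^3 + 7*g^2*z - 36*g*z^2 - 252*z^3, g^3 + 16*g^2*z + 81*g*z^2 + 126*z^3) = g^2 + 13*g*z + 42*z^2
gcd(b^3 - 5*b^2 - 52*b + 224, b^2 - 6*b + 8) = b - 4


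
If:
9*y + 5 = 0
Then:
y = -5/9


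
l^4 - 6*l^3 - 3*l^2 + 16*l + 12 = (l - 6)*(l - 2)*(l + 1)^2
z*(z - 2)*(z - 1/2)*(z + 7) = z^4 + 9*z^3/2 - 33*z^2/2 + 7*z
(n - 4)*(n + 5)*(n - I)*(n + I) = n^4 + n^3 - 19*n^2 + n - 20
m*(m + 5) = m^2 + 5*m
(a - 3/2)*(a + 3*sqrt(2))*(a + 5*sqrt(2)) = a^3 - 3*a^2/2 + 8*sqrt(2)*a^2 - 12*sqrt(2)*a + 30*a - 45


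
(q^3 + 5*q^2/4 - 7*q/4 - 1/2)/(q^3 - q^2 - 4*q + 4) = (q + 1/4)/(q - 2)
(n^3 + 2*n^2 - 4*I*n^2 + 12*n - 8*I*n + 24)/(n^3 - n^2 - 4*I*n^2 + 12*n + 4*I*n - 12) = (n + 2)/(n - 1)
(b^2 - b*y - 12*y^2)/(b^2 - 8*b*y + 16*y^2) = (-b - 3*y)/(-b + 4*y)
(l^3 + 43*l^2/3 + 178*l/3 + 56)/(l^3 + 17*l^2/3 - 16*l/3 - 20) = (3*l^2 + 25*l + 28)/(3*l^2 - l - 10)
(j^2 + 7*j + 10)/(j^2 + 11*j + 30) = (j + 2)/(j + 6)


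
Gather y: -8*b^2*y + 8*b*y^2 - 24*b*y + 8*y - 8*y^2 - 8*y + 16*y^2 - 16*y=y^2*(8*b + 8) + y*(-8*b^2 - 24*b - 16)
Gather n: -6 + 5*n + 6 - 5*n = 0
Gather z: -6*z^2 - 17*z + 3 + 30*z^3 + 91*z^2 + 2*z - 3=30*z^3 + 85*z^2 - 15*z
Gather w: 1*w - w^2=-w^2 + w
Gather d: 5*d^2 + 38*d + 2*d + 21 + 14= 5*d^2 + 40*d + 35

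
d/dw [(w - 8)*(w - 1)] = 2*w - 9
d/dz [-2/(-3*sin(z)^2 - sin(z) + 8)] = -2*(6*sin(z) + 1)*cos(z)/(3*sin(z)^2 + sin(z) - 8)^2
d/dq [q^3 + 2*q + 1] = 3*q^2 + 2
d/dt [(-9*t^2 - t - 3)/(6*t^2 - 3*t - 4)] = (33*t^2 + 108*t - 5)/(36*t^4 - 36*t^3 - 39*t^2 + 24*t + 16)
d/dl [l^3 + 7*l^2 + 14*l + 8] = 3*l^2 + 14*l + 14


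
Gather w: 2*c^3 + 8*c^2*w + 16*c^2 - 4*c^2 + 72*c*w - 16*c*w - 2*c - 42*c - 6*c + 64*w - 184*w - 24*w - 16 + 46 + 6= 2*c^3 + 12*c^2 - 50*c + w*(8*c^2 + 56*c - 144) + 36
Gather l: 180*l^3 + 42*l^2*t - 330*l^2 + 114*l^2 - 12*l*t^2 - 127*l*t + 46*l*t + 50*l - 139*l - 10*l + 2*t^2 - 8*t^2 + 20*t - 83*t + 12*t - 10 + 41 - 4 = 180*l^3 + l^2*(42*t - 216) + l*(-12*t^2 - 81*t - 99) - 6*t^2 - 51*t + 27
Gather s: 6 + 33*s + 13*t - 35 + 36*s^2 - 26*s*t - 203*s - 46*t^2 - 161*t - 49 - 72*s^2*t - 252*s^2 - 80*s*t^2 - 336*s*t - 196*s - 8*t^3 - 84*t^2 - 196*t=s^2*(-72*t - 216) + s*(-80*t^2 - 362*t - 366) - 8*t^3 - 130*t^2 - 344*t - 78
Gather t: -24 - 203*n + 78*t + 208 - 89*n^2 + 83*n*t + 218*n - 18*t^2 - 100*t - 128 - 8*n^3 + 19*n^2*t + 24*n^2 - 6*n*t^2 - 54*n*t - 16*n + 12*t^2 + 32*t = -8*n^3 - 65*n^2 - n + t^2*(-6*n - 6) + t*(19*n^2 + 29*n + 10) + 56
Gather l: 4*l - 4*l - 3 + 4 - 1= 0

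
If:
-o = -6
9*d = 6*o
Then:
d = 4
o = 6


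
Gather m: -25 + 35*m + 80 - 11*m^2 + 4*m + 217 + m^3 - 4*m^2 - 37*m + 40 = m^3 - 15*m^2 + 2*m + 312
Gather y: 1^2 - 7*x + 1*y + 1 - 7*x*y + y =-7*x + y*(2 - 7*x) + 2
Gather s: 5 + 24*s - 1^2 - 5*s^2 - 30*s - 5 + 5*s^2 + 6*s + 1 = 0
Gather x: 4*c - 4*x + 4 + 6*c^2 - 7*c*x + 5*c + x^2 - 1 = 6*c^2 + 9*c + x^2 + x*(-7*c - 4) + 3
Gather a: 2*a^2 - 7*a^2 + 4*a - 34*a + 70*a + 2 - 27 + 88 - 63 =-5*a^2 + 40*a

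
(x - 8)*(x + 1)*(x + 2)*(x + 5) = x^4 - 47*x^2 - 126*x - 80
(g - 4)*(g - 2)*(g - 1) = g^3 - 7*g^2 + 14*g - 8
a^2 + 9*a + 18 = (a + 3)*(a + 6)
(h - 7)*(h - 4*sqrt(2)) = h^2 - 7*h - 4*sqrt(2)*h + 28*sqrt(2)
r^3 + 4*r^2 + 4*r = r*(r + 2)^2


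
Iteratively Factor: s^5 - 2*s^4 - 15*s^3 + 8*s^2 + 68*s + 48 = (s + 2)*(s^4 - 4*s^3 - 7*s^2 + 22*s + 24) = (s + 1)*(s + 2)*(s^3 - 5*s^2 - 2*s + 24) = (s - 4)*(s + 1)*(s + 2)*(s^2 - s - 6) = (s - 4)*(s - 3)*(s + 1)*(s + 2)*(s + 2)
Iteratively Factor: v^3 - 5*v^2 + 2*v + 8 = (v - 4)*(v^2 - v - 2) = (v - 4)*(v - 2)*(v + 1)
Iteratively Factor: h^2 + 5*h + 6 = (h + 3)*(h + 2)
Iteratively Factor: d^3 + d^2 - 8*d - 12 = (d + 2)*(d^2 - d - 6) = (d + 2)^2*(d - 3)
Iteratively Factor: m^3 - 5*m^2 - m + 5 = (m + 1)*(m^2 - 6*m + 5) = (m - 1)*(m + 1)*(m - 5)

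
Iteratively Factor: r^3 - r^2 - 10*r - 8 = (r + 1)*(r^2 - 2*r - 8) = (r + 1)*(r + 2)*(r - 4)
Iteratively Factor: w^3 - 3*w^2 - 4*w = (w - 4)*(w^2 + w) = (w - 4)*(w + 1)*(w)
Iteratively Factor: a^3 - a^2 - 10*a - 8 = (a + 1)*(a^2 - 2*a - 8) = (a - 4)*(a + 1)*(a + 2)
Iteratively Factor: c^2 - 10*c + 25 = (c - 5)*(c - 5)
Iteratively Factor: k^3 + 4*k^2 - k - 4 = (k + 4)*(k^2 - 1) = (k + 1)*(k + 4)*(k - 1)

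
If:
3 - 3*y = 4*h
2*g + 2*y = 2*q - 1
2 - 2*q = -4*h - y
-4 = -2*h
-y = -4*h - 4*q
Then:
No Solution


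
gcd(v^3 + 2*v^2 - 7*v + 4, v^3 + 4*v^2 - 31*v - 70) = 1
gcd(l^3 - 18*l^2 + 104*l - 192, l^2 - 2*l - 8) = l - 4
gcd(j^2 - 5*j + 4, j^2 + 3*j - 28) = j - 4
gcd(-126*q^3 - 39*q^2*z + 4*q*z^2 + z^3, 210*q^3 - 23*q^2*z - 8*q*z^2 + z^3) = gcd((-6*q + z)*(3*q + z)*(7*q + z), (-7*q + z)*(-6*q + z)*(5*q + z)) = -6*q + z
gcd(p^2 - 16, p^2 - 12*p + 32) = p - 4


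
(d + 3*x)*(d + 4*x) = d^2 + 7*d*x + 12*x^2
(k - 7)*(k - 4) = k^2 - 11*k + 28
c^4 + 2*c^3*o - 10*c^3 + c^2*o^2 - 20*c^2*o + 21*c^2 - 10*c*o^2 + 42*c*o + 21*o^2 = (c - 7)*(c - 3)*(c + o)^2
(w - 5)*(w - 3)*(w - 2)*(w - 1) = w^4 - 11*w^3 + 41*w^2 - 61*w + 30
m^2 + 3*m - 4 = (m - 1)*(m + 4)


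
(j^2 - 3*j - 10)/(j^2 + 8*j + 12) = (j - 5)/(j + 6)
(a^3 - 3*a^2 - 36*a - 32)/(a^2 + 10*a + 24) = (a^2 - 7*a - 8)/(a + 6)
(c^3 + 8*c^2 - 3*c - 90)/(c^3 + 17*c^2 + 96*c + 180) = (c - 3)/(c + 6)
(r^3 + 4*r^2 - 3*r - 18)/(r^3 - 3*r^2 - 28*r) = (-r^3 - 4*r^2 + 3*r + 18)/(r*(-r^2 + 3*r + 28))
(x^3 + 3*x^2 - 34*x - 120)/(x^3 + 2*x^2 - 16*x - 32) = (x^2 - x - 30)/(x^2 - 2*x - 8)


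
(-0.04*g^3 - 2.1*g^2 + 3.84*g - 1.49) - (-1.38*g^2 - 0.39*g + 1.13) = -0.04*g^3 - 0.72*g^2 + 4.23*g - 2.62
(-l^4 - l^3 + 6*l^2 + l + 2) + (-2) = -l^4 - l^3 + 6*l^2 + l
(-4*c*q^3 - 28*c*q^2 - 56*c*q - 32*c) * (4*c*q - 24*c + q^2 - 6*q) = -16*c^2*q^4 - 16*c^2*q^3 + 448*c^2*q^2 + 1216*c^2*q + 768*c^2 - 4*c*q^5 - 4*c*q^4 + 112*c*q^3 + 304*c*q^2 + 192*c*q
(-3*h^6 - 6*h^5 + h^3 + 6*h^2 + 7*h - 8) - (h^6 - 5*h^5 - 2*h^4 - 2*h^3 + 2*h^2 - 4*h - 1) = -4*h^6 - h^5 + 2*h^4 + 3*h^3 + 4*h^2 + 11*h - 7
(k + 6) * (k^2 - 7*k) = k^3 - k^2 - 42*k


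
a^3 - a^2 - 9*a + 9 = (a - 3)*(a - 1)*(a + 3)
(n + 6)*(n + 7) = n^2 + 13*n + 42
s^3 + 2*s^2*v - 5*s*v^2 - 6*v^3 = (s - 2*v)*(s + v)*(s + 3*v)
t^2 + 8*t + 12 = (t + 2)*(t + 6)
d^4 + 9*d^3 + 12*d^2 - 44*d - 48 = (d - 2)*(d + 1)*(d + 4)*(d + 6)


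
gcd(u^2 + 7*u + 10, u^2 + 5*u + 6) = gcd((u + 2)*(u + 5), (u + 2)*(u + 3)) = u + 2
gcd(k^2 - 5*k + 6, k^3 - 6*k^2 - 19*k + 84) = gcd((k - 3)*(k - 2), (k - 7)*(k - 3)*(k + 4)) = k - 3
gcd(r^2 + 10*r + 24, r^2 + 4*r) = r + 4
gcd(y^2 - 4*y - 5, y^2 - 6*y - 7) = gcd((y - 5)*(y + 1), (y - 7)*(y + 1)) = y + 1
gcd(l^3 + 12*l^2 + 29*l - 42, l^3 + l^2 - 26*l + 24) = l^2 + 5*l - 6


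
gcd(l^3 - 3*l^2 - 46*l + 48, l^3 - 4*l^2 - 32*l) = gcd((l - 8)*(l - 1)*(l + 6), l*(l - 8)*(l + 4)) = l - 8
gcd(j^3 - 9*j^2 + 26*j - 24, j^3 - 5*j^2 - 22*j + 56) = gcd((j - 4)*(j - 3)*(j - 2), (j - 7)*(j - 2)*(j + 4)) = j - 2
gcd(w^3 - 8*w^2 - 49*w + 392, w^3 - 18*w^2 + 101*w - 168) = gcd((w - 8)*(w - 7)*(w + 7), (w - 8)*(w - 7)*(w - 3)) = w^2 - 15*w + 56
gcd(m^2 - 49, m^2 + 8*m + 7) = m + 7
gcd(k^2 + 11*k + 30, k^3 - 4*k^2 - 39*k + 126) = k + 6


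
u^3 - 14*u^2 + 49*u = u*(u - 7)^2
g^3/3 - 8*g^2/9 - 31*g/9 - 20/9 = (g/3 + 1/3)*(g - 5)*(g + 4/3)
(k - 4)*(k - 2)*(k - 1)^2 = k^4 - 8*k^3 + 21*k^2 - 22*k + 8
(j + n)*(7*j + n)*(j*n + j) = 7*j^3*n + 7*j^3 + 8*j^2*n^2 + 8*j^2*n + j*n^3 + j*n^2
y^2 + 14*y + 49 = (y + 7)^2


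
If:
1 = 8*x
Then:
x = 1/8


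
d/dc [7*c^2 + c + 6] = 14*c + 1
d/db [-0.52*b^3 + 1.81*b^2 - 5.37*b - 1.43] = -1.56*b^2 + 3.62*b - 5.37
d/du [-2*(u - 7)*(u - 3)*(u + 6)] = -6*u^2 + 16*u + 78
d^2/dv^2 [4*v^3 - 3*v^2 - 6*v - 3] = 24*v - 6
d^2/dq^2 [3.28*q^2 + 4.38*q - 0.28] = 6.56000000000000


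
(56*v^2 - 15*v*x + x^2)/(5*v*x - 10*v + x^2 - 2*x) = (56*v^2 - 15*v*x + x^2)/(5*v*x - 10*v + x^2 - 2*x)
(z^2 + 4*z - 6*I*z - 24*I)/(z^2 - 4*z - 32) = (z - 6*I)/(z - 8)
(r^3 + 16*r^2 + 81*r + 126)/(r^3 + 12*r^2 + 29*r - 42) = (r + 3)/(r - 1)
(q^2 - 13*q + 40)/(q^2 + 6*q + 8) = (q^2 - 13*q + 40)/(q^2 + 6*q + 8)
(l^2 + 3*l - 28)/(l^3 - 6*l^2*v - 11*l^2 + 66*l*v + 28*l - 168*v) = (-l - 7)/(-l^2 + 6*l*v + 7*l - 42*v)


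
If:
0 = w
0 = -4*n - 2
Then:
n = -1/2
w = 0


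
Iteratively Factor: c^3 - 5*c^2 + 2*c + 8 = (c + 1)*(c^2 - 6*c + 8) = (c - 2)*(c + 1)*(c - 4)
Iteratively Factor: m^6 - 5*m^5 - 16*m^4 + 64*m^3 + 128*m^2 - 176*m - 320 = (m - 2)*(m^5 - 3*m^4 - 22*m^3 + 20*m^2 + 168*m + 160) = (m - 2)*(m + 2)*(m^4 - 5*m^3 - 12*m^2 + 44*m + 80) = (m - 5)*(m - 2)*(m + 2)*(m^3 - 12*m - 16) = (m - 5)*(m - 2)*(m + 2)^2*(m^2 - 2*m - 8) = (m - 5)*(m - 2)*(m + 2)^3*(m - 4)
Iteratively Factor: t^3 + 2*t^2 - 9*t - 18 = (t + 3)*(t^2 - t - 6) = (t + 2)*(t + 3)*(t - 3)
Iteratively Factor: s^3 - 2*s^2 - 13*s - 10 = (s + 2)*(s^2 - 4*s - 5) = (s + 1)*(s + 2)*(s - 5)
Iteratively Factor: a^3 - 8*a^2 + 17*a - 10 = (a - 2)*(a^2 - 6*a + 5) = (a - 5)*(a - 2)*(a - 1)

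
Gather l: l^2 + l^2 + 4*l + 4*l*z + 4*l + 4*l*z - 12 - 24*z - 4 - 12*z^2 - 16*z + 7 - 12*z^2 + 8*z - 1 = 2*l^2 + l*(8*z + 8) - 24*z^2 - 32*z - 10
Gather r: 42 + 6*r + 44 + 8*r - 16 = 14*r + 70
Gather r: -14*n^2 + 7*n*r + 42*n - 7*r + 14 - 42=-14*n^2 + 42*n + r*(7*n - 7) - 28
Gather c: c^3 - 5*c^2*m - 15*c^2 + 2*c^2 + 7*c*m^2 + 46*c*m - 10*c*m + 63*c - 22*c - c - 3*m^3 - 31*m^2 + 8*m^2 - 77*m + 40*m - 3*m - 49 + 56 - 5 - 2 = c^3 + c^2*(-5*m - 13) + c*(7*m^2 + 36*m + 40) - 3*m^3 - 23*m^2 - 40*m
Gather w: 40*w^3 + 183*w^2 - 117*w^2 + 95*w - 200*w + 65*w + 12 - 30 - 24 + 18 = 40*w^3 + 66*w^2 - 40*w - 24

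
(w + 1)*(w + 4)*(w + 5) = w^3 + 10*w^2 + 29*w + 20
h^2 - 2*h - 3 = (h - 3)*(h + 1)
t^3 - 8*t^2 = t^2*(t - 8)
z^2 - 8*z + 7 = (z - 7)*(z - 1)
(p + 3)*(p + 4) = p^2 + 7*p + 12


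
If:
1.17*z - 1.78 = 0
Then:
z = 1.52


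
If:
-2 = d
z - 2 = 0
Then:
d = -2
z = 2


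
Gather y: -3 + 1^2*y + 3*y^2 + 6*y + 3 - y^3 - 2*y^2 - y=-y^3 + y^2 + 6*y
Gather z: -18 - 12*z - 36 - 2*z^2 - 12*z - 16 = -2*z^2 - 24*z - 70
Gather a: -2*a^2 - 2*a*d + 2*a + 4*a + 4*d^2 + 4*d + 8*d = -2*a^2 + a*(6 - 2*d) + 4*d^2 + 12*d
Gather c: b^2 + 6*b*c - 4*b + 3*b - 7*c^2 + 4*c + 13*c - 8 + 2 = b^2 - b - 7*c^2 + c*(6*b + 17) - 6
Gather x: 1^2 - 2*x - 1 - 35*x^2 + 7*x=-35*x^2 + 5*x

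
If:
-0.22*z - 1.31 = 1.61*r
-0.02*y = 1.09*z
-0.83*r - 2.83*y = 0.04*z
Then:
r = -0.81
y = 0.24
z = -0.00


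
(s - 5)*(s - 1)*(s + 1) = s^3 - 5*s^2 - s + 5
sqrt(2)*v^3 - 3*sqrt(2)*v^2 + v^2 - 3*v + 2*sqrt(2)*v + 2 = (v - 2)*(v - 1)*(sqrt(2)*v + 1)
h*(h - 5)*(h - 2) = h^3 - 7*h^2 + 10*h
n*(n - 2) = n^2 - 2*n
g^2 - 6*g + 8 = (g - 4)*(g - 2)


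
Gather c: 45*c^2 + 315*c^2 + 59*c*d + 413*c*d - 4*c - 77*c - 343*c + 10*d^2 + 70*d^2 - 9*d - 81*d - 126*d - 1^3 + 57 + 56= 360*c^2 + c*(472*d - 424) + 80*d^2 - 216*d + 112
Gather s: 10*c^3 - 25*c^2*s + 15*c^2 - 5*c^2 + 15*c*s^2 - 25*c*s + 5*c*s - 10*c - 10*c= 10*c^3 + 10*c^2 + 15*c*s^2 - 20*c + s*(-25*c^2 - 20*c)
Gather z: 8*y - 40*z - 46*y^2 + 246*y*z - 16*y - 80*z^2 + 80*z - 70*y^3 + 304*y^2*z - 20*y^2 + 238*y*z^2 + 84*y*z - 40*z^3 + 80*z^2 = -70*y^3 - 66*y^2 + 238*y*z^2 - 8*y - 40*z^3 + z*(304*y^2 + 330*y + 40)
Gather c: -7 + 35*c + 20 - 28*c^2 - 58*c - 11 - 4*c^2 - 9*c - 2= -32*c^2 - 32*c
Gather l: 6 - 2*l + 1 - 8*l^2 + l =-8*l^2 - l + 7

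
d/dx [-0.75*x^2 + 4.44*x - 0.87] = 4.44 - 1.5*x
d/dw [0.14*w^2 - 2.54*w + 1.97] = 0.28*w - 2.54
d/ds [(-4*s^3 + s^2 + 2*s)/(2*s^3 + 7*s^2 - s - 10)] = 5*(-6*s^4 + 21*s^2 - 4*s - 4)/(4*s^6 + 28*s^5 + 45*s^4 - 54*s^3 - 139*s^2 + 20*s + 100)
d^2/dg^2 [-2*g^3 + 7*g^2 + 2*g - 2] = 14 - 12*g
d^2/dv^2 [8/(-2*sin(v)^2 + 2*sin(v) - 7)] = 16*(8*sin(v)^4 - 6*sin(v)^3 - 38*sin(v)^2 + 19*sin(v) + 10)/(-2*sin(v) - cos(2*v) + 8)^3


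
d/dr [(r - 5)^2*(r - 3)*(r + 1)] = 4*r^3 - 36*r^2 + 84*r - 20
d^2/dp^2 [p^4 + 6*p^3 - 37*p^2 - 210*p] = 12*p^2 + 36*p - 74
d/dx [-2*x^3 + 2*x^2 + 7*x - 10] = -6*x^2 + 4*x + 7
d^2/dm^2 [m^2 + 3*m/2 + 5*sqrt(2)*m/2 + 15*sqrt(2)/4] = 2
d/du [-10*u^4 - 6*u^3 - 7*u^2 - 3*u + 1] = -40*u^3 - 18*u^2 - 14*u - 3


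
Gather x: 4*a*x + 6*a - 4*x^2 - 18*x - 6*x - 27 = 6*a - 4*x^2 + x*(4*a - 24) - 27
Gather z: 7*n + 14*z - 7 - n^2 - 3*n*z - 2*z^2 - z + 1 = -n^2 + 7*n - 2*z^2 + z*(13 - 3*n) - 6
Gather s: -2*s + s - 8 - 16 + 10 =-s - 14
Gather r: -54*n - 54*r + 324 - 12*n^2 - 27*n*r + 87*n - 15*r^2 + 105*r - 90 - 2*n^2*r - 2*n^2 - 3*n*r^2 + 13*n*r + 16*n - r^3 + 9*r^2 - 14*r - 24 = -14*n^2 + 49*n - r^3 + r^2*(-3*n - 6) + r*(-2*n^2 - 14*n + 37) + 210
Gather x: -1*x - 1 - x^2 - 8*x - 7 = -x^2 - 9*x - 8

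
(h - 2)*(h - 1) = h^2 - 3*h + 2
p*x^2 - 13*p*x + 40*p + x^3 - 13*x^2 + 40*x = (p + x)*(x - 8)*(x - 5)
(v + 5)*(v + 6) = v^2 + 11*v + 30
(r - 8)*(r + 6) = r^2 - 2*r - 48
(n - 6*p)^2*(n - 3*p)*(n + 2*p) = n^4 - 13*n^3*p + 42*n^2*p^2 + 36*n*p^3 - 216*p^4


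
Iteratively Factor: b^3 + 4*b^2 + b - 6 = (b + 2)*(b^2 + 2*b - 3) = (b - 1)*(b + 2)*(b + 3)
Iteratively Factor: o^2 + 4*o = (o)*(o + 4)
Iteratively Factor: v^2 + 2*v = (v + 2)*(v)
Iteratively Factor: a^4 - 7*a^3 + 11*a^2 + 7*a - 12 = (a - 4)*(a^3 - 3*a^2 - a + 3) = (a - 4)*(a - 1)*(a^2 - 2*a - 3) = (a - 4)*(a - 1)*(a + 1)*(a - 3)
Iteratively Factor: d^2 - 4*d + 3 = (d - 1)*(d - 3)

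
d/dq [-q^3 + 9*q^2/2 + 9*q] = -3*q^2 + 9*q + 9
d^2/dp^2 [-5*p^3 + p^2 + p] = 2 - 30*p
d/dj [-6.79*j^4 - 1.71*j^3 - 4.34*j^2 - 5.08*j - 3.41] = -27.16*j^3 - 5.13*j^2 - 8.68*j - 5.08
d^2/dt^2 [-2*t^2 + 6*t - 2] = -4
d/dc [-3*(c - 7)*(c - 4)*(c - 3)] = -9*c^2 + 84*c - 183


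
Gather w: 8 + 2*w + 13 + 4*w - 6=6*w + 15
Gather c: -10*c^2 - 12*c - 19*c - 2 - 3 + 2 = -10*c^2 - 31*c - 3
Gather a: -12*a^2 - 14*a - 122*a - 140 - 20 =-12*a^2 - 136*a - 160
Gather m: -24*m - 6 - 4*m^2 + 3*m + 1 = -4*m^2 - 21*m - 5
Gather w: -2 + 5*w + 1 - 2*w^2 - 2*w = -2*w^2 + 3*w - 1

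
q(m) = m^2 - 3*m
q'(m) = 2*m - 3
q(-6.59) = 63.20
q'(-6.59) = -16.18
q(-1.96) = 9.72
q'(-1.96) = -6.92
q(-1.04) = 4.20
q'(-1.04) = -5.08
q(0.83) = -1.80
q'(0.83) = -1.34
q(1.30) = -2.21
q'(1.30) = -0.40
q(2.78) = -0.61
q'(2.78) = 2.56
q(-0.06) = 0.18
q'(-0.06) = -3.12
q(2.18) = -1.79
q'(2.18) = 1.36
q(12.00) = 108.00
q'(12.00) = 21.00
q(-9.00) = 108.00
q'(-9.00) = -21.00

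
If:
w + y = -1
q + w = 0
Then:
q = y + 1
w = -y - 1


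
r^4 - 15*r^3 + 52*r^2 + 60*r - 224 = (r - 8)*(r - 7)*(r - 2)*(r + 2)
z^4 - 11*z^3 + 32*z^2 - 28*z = z*(z - 7)*(z - 2)^2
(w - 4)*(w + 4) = w^2 - 16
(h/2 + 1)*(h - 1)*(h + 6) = h^3/2 + 7*h^2/2 + 2*h - 6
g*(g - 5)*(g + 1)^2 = g^4 - 3*g^3 - 9*g^2 - 5*g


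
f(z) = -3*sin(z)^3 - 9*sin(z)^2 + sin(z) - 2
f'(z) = -9*sin(z)^2*cos(z) - 18*sin(z)*cos(z) + cos(z)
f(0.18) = -2.13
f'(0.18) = -2.47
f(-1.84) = -8.64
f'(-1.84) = -2.66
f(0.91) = -8.30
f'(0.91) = -11.55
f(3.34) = -2.52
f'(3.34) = -4.12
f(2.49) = -5.37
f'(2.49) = 10.52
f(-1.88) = -8.53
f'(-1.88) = -3.04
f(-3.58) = -3.43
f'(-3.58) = 7.48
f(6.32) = -1.98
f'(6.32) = 0.33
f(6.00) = -2.92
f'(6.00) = 5.11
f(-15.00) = -5.63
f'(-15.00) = -6.76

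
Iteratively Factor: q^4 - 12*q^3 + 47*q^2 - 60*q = (q - 3)*(q^3 - 9*q^2 + 20*q) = q*(q - 3)*(q^2 - 9*q + 20) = q*(q - 4)*(q - 3)*(q - 5)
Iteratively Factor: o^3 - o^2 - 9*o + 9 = (o - 3)*(o^2 + 2*o - 3) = (o - 3)*(o + 3)*(o - 1)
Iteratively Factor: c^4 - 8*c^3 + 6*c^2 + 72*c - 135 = (c - 3)*(c^3 - 5*c^2 - 9*c + 45) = (c - 5)*(c - 3)*(c^2 - 9) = (c - 5)*(c - 3)^2*(c + 3)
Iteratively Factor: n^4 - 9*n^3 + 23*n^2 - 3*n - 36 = (n - 4)*(n^3 - 5*n^2 + 3*n + 9) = (n - 4)*(n + 1)*(n^2 - 6*n + 9) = (n - 4)*(n - 3)*(n + 1)*(n - 3)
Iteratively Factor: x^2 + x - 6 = (x - 2)*(x + 3)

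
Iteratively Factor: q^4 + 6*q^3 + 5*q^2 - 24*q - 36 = (q - 2)*(q^3 + 8*q^2 + 21*q + 18) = (q - 2)*(q + 3)*(q^2 + 5*q + 6) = (q - 2)*(q + 3)^2*(q + 2)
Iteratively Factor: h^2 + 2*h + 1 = (h + 1)*(h + 1)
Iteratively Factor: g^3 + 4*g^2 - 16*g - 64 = (g - 4)*(g^2 + 8*g + 16) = (g - 4)*(g + 4)*(g + 4)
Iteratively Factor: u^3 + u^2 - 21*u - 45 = (u + 3)*(u^2 - 2*u - 15) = (u + 3)^2*(u - 5)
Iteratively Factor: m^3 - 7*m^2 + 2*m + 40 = (m - 5)*(m^2 - 2*m - 8) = (m - 5)*(m - 4)*(m + 2)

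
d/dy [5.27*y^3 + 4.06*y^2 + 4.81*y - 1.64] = 15.81*y^2 + 8.12*y + 4.81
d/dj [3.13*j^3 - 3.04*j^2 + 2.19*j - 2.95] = 9.39*j^2 - 6.08*j + 2.19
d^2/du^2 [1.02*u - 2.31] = 0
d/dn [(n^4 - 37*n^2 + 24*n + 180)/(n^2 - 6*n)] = 2*(n^5 - 9*n^4 + 99*n^2 - 180*n + 540)/(n^2*(n^2 - 12*n + 36))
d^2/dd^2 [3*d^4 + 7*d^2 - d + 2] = 36*d^2 + 14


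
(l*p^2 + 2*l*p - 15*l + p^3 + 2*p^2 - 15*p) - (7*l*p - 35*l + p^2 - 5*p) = l*p^2 - 5*l*p + 20*l + p^3 + p^2 - 10*p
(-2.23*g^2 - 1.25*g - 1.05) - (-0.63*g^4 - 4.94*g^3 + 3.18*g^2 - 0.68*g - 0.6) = 0.63*g^4 + 4.94*g^3 - 5.41*g^2 - 0.57*g - 0.45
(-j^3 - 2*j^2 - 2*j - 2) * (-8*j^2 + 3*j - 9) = 8*j^5 + 13*j^4 + 19*j^3 + 28*j^2 + 12*j + 18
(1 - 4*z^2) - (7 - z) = -4*z^2 + z - 6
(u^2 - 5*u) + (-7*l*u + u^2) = -7*l*u + 2*u^2 - 5*u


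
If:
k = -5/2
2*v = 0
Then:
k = -5/2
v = 0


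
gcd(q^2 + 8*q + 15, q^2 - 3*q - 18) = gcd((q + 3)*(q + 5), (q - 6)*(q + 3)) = q + 3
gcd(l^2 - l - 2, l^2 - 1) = l + 1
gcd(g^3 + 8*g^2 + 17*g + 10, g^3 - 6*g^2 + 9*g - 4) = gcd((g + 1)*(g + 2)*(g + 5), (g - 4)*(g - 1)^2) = 1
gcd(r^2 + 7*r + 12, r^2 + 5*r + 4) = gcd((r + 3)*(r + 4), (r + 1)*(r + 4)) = r + 4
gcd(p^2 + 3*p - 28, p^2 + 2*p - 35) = p + 7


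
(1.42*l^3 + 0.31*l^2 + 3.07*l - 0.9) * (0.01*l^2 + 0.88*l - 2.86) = 0.0142*l^5 + 1.2527*l^4 - 3.7577*l^3 + 1.806*l^2 - 9.5722*l + 2.574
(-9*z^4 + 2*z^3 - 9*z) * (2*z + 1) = -18*z^5 - 5*z^4 + 2*z^3 - 18*z^2 - 9*z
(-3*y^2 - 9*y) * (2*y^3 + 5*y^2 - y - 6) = -6*y^5 - 33*y^4 - 42*y^3 + 27*y^2 + 54*y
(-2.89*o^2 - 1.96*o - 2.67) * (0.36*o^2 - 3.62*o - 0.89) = -1.0404*o^4 + 9.7562*o^3 + 8.7061*o^2 + 11.4098*o + 2.3763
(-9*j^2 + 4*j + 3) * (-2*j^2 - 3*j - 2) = 18*j^4 + 19*j^3 - 17*j - 6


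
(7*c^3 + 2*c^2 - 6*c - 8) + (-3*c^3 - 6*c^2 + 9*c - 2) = 4*c^3 - 4*c^2 + 3*c - 10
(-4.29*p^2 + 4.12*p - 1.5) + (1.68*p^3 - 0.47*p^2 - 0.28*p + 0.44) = 1.68*p^3 - 4.76*p^2 + 3.84*p - 1.06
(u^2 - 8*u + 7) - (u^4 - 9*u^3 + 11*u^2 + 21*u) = -u^4 + 9*u^3 - 10*u^2 - 29*u + 7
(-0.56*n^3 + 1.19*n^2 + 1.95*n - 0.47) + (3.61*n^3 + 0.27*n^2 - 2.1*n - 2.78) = 3.05*n^3 + 1.46*n^2 - 0.15*n - 3.25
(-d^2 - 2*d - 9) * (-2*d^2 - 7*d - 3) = 2*d^4 + 11*d^3 + 35*d^2 + 69*d + 27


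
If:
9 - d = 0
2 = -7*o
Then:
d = 9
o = -2/7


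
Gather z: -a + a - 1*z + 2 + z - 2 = 0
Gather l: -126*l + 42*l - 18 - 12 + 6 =-84*l - 24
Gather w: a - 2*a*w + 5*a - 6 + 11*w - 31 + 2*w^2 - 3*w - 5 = 6*a + 2*w^2 + w*(8 - 2*a) - 42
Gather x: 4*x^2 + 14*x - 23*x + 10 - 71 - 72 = 4*x^2 - 9*x - 133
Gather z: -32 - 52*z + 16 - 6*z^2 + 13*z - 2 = -6*z^2 - 39*z - 18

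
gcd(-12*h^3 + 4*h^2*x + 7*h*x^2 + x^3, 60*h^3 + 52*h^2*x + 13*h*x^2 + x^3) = 12*h^2 + 8*h*x + x^2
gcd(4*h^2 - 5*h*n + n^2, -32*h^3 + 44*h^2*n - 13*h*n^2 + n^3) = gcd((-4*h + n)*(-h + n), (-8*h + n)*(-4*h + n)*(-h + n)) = 4*h^2 - 5*h*n + n^2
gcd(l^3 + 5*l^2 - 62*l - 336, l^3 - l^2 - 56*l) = l^2 - l - 56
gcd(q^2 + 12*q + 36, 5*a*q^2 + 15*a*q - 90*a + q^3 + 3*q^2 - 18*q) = q + 6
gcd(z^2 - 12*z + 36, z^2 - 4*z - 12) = z - 6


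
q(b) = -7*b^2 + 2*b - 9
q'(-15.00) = 212.00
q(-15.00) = -1614.00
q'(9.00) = -124.00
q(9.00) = -558.00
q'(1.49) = -18.86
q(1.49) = -21.56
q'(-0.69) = 11.66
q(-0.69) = -13.71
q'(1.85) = -23.90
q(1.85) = -29.26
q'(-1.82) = 27.48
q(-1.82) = -35.83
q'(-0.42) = 7.88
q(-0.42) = -11.07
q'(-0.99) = 15.86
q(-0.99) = -17.84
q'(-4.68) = 67.52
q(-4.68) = -171.68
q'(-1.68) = 25.52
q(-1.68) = -32.12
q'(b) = 2 - 14*b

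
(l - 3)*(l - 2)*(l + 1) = l^3 - 4*l^2 + l + 6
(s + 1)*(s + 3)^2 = s^3 + 7*s^2 + 15*s + 9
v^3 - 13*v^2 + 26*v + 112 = (v - 8)*(v - 7)*(v + 2)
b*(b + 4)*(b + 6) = b^3 + 10*b^2 + 24*b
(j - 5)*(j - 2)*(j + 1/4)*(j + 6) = j^4 - 3*j^3/4 - 129*j^2/4 + 52*j + 15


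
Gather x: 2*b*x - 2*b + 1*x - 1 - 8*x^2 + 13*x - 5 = -2*b - 8*x^2 + x*(2*b + 14) - 6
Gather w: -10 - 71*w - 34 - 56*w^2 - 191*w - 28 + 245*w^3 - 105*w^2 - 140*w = 245*w^3 - 161*w^2 - 402*w - 72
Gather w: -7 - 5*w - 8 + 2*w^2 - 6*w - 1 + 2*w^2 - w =4*w^2 - 12*w - 16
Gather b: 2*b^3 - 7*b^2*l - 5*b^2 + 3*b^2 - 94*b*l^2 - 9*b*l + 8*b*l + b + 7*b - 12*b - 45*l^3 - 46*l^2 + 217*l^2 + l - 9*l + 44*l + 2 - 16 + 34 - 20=2*b^3 + b^2*(-7*l - 2) + b*(-94*l^2 - l - 4) - 45*l^3 + 171*l^2 + 36*l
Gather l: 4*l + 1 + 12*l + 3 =16*l + 4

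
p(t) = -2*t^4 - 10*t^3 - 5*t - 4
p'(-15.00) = 20245.00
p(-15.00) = -67429.00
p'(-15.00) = 20245.00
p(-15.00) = -67429.00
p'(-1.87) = -57.59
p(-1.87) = 46.29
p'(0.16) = -5.80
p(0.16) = -4.84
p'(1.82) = -152.60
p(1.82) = -95.33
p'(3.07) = -519.22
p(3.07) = -486.35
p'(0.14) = -5.61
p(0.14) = -4.73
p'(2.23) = -242.90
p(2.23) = -175.51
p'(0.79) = -27.67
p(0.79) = -13.66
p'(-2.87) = -62.99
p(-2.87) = 111.06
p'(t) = -8*t^3 - 30*t^2 - 5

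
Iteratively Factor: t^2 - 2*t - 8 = (t + 2)*(t - 4)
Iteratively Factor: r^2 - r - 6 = (r + 2)*(r - 3)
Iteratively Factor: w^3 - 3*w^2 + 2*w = (w - 2)*(w^2 - w) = (w - 2)*(w - 1)*(w)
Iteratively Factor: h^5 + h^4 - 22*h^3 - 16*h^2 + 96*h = (h - 4)*(h^4 + 5*h^3 - 2*h^2 - 24*h) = (h - 4)*(h + 4)*(h^3 + h^2 - 6*h) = (h - 4)*(h + 3)*(h + 4)*(h^2 - 2*h) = h*(h - 4)*(h + 3)*(h + 4)*(h - 2)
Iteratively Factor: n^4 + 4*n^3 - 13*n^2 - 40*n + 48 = (n + 4)*(n^3 - 13*n + 12) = (n - 1)*(n + 4)*(n^2 + n - 12) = (n - 1)*(n + 4)^2*(n - 3)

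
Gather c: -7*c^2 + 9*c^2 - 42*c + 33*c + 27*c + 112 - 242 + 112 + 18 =2*c^2 + 18*c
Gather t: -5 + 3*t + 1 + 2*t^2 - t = 2*t^2 + 2*t - 4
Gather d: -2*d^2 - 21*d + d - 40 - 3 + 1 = -2*d^2 - 20*d - 42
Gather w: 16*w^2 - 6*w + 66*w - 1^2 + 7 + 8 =16*w^2 + 60*w + 14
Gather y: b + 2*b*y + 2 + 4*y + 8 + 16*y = b + y*(2*b + 20) + 10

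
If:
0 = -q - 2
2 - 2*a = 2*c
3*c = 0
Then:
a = 1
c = 0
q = -2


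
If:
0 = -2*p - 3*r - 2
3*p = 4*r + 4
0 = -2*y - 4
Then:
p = 4/17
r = -14/17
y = -2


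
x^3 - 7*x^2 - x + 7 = (x - 7)*(x - 1)*(x + 1)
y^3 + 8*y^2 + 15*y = y*(y + 3)*(y + 5)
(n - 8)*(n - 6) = n^2 - 14*n + 48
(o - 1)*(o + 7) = o^2 + 6*o - 7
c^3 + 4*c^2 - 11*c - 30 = (c - 3)*(c + 2)*(c + 5)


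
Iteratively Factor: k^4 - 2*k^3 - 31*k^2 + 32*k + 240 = (k + 4)*(k^3 - 6*k^2 - 7*k + 60) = (k - 4)*(k + 4)*(k^2 - 2*k - 15) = (k - 4)*(k + 3)*(k + 4)*(k - 5)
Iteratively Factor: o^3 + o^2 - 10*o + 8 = (o - 1)*(o^2 + 2*o - 8) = (o - 1)*(o + 4)*(o - 2)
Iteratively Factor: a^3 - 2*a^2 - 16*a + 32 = (a - 2)*(a^2 - 16) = (a - 2)*(a + 4)*(a - 4)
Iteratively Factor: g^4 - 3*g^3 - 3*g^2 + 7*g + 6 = (g - 3)*(g^3 - 3*g - 2) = (g - 3)*(g + 1)*(g^2 - g - 2) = (g - 3)*(g + 1)^2*(g - 2)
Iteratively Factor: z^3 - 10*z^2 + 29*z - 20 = (z - 1)*(z^2 - 9*z + 20) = (z - 4)*(z - 1)*(z - 5)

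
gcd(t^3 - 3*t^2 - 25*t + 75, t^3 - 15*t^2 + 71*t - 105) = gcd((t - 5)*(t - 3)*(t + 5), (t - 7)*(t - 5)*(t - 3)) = t^2 - 8*t + 15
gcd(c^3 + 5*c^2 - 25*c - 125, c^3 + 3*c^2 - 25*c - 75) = c^2 - 25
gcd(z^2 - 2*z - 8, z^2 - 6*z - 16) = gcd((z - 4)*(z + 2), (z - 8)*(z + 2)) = z + 2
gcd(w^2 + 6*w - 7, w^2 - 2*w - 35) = 1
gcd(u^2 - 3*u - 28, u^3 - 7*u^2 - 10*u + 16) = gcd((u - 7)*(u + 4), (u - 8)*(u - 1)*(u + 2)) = 1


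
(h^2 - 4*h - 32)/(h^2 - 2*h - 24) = (h - 8)/(h - 6)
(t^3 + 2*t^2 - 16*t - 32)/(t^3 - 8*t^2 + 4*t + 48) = (t + 4)/(t - 6)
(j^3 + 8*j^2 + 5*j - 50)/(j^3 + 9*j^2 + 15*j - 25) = (j - 2)/(j - 1)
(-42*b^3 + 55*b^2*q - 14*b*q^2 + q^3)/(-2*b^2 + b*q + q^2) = (42*b^2 - 13*b*q + q^2)/(2*b + q)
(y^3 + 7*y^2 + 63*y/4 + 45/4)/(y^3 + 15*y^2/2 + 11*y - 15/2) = (4*y^2 + 16*y + 15)/(2*(2*y^2 + 9*y - 5))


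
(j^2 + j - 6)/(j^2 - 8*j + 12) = (j + 3)/(j - 6)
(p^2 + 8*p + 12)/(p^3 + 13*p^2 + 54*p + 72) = (p + 2)/(p^2 + 7*p + 12)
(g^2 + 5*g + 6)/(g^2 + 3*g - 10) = (g^2 + 5*g + 6)/(g^2 + 3*g - 10)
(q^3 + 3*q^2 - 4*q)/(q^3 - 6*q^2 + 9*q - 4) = q*(q + 4)/(q^2 - 5*q + 4)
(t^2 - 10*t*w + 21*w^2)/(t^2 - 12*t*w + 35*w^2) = (t - 3*w)/(t - 5*w)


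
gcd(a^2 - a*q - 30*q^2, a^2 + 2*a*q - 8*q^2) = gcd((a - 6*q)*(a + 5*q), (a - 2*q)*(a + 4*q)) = 1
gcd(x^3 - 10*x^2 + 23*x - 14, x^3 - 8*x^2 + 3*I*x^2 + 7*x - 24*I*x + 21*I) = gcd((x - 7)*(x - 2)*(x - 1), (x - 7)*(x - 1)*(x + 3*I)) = x^2 - 8*x + 7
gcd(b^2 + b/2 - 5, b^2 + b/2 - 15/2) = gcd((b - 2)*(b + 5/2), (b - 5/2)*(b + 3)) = 1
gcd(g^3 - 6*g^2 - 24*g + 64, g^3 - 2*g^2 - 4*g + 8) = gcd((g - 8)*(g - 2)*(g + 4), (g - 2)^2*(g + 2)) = g - 2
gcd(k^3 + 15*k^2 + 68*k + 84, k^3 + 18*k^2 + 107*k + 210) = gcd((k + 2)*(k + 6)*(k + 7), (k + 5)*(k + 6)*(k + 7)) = k^2 + 13*k + 42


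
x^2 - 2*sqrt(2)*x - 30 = (x - 5*sqrt(2))*(x + 3*sqrt(2))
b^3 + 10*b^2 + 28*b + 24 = (b + 2)^2*(b + 6)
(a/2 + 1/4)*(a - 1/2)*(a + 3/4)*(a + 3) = a^4/2 + 15*a^3/8 + a^2 - 15*a/32 - 9/32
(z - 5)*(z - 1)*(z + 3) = z^3 - 3*z^2 - 13*z + 15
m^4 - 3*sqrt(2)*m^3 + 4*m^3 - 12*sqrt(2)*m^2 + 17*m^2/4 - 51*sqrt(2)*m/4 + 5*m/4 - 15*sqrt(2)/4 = (m + 1/2)*(m + 1)*(m + 5/2)*(m - 3*sqrt(2))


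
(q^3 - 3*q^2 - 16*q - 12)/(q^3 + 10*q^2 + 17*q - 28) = (q^3 - 3*q^2 - 16*q - 12)/(q^3 + 10*q^2 + 17*q - 28)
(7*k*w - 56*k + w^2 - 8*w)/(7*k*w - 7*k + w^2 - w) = (w - 8)/(w - 1)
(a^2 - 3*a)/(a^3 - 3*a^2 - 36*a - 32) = a*(3 - a)/(-a^3 + 3*a^2 + 36*a + 32)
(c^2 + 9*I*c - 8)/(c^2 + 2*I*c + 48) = (c + I)/(c - 6*I)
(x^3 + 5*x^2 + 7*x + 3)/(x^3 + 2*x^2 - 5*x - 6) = (x + 1)/(x - 2)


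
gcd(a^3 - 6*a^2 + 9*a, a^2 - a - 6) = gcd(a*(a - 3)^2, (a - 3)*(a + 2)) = a - 3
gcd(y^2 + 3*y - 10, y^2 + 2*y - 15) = y + 5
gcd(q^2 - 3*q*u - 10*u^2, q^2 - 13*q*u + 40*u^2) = q - 5*u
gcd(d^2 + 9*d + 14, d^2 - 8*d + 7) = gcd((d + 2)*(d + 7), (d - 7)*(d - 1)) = 1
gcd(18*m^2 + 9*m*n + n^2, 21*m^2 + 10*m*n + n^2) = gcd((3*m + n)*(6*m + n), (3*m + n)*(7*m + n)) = 3*m + n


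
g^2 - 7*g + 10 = (g - 5)*(g - 2)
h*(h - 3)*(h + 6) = h^3 + 3*h^2 - 18*h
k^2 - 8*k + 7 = (k - 7)*(k - 1)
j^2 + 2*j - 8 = (j - 2)*(j + 4)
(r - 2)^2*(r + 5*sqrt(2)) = r^3 - 4*r^2 + 5*sqrt(2)*r^2 - 20*sqrt(2)*r + 4*r + 20*sqrt(2)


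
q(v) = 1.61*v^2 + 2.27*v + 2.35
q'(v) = 3.22*v + 2.27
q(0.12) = 2.65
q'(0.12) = 2.66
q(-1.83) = 3.59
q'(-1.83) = -3.62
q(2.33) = 16.38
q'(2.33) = 9.77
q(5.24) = 58.45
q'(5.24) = 19.14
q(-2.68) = 7.83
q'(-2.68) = -6.36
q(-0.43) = 1.67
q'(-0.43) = 0.89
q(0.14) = 2.70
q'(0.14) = 2.72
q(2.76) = 20.88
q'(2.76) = 11.16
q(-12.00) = 206.95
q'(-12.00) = -36.37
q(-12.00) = 206.95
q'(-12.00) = -36.37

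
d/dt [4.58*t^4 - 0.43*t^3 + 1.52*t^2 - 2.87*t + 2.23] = 18.32*t^3 - 1.29*t^2 + 3.04*t - 2.87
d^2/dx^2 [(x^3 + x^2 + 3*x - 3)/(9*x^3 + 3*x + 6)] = 2*(9*x^6 + 72*x^5 - 207*x^4 - 50*x^3 - 129*x^2 + 66*x - 5)/(3*(27*x^9 + 27*x^7 + 54*x^6 + 9*x^5 + 36*x^4 + 37*x^3 + 6*x^2 + 12*x + 8))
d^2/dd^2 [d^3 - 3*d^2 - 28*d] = 6*d - 6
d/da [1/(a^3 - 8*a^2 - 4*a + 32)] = (-3*a^2 + 16*a + 4)/(a^3 - 8*a^2 - 4*a + 32)^2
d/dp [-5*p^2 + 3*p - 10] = 3 - 10*p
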